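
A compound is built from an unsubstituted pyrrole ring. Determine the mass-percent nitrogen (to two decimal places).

Atom tally by fragment:
  pyrrole ring core → C:4 H:5 N:1
Element totals:
  C: 4
  H: 5
  N: 1
Molecular formula: C4H5N.
Molar mass = 67.091 g/mol.
Mass from N: 1 × 14.007 = 14.007 g/mol.
%N = 14.007 / 67.091 × 100 = 20.88%.

20.88%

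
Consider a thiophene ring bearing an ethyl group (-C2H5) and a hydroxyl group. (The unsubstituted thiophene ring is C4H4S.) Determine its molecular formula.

Atom tally by fragment:
  thiophene ring core → C:4 H:4 S:1
  (− 2 ring H displaced by substituents)
  + C2H5 → C:2 H:5
  + OH → O:1 H:1
Element totals:
  C: 6
  H: 8
  O: 1
  S: 1

C6H8OS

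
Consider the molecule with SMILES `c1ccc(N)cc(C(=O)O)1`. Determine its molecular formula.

C7H7NO2

Atom tally by fragment:
  benzene ring core → C:6 H:6
  (− 2 ring H displaced by substituents)
  + NH2 → N:1 H:2
  + COOH → C:1 H:1 O:2
Element totals:
  C: 7
  H: 7
  N: 1
  O: 2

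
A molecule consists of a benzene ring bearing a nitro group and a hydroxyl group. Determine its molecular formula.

C6H5NO3

Atom tally by fragment:
  benzene ring core → C:6 H:6
  (− 2 ring H displaced by substituents)
  + NO2 → N:1 O:2
  + OH → O:1 H:1
Element totals:
  C: 6
  H: 5
  N: 1
  O: 3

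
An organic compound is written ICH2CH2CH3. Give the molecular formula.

C3H7I

Atom tally by fragment:
  ICH2 → C:1 H:2 I:1
  CH2 → C:1 H:2
  CH3 → C:1 H:3
Element totals:
  C: 3
  H: 7
  I: 1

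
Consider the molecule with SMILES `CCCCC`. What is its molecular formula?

C5H12

Atom tally by fragment:
  CH3 → C:1 H:3
  CH2 → C:1 H:2
  CH2 → C:1 H:2
  CH2 → C:1 H:2
  CH3 → C:1 H:3
Element totals:
  C: 5
  H: 12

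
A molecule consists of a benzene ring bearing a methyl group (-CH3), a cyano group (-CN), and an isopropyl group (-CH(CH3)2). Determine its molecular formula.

C11H13N

Atom tally by fragment:
  benzene ring core → C:6 H:6
  (− 3 ring H displaced by substituents)
  + CH3 → C:1 H:3
  + CN → C:1 N:1
  + CH(CH3)2 → C:3 H:7
Element totals:
  C: 11
  H: 13
  N: 1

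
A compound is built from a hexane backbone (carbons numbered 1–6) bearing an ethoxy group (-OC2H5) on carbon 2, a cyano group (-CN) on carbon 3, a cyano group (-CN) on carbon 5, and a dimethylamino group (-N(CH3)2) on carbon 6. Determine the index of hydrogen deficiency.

Atom tally by fragment:
  CH3 → C:1 H:3
  CH(OC2H5) → C:3 H:6 O:1
  CH(CN) → C:2 H:1 N:1
  CH2 → C:1 H:2
  CH(CN) → C:2 H:1 N:1
  CH2N(CH3)2 → C:3 H:8 N:1
Element totals:
  C: 12
  H: 21
  N: 3
  O: 1
Molecular formula: C12H21N3O.
DoU = (2C + 2 + N − H − X) / 2 = (2·12 + 2 + 3 − 21 − 0) / 2 = 4.

4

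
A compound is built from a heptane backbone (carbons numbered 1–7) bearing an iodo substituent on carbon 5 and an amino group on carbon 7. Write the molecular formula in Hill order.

C7H16IN

Atom tally by fragment:
  CH3 → C:1 H:3
  CH2 → C:1 H:2
  CH2 → C:1 H:2
  CH2 → C:1 H:2
  CH(I) → C:1 H:1 I:1
  CH2 → C:1 H:2
  CH2NH2 → C:1 H:4 N:1
Element totals:
  C: 7
  H: 16
  I: 1
  N: 1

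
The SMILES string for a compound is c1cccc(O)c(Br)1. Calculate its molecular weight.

173.01 g/mol

Atom tally by fragment:
  benzene ring core → C:6 H:6
  (− 2 ring H displaced by substituents)
  + OH → O:1 H:1
  + Br → Br:1
Element totals:
  C: 6
  H: 5
  Br: 1
  O: 1
Molecular formula: C6H5BrO.
  M = 6(12.011) + 5(1.008) + 79.904 + 15.999
    = 72.066 + 5.040 + 79.904 + 15.999 = 173.009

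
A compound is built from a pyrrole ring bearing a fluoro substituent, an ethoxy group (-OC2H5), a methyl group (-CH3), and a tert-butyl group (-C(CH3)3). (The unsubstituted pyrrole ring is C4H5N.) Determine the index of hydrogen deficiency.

Atom tally by fragment:
  pyrrole ring core → C:4 H:5 N:1
  (− 4 ring H displaced by substituents)
  + F → F:1
  + OC2H5 → C:2 H:5 O:1
  + CH3 → C:1 H:3
  + C(CH3)3 → C:4 H:9
Element totals:
  C: 11
  H: 18
  F: 1
  N: 1
  O: 1
Molecular formula: C11H18FNO.
DoU = (2C + 2 + N − H − X) / 2 = (2·11 + 2 + 1 − 18 − 1) / 2 = 3.

3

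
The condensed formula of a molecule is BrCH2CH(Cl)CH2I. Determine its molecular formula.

Element totals:
  C: 3
  H: 5
  Br: 1
  Cl: 1
  I: 1

C3H5BrClI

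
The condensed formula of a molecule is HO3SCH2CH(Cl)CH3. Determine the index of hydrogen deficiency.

0

Element totals:
  C: 3
  H: 7
  Cl: 1
  O: 3
  S: 1
Molecular formula: C3H7ClO3S.
DoU = (2C + 2 + N − H − X) / 2 = (2·3 + 2 + 0 − 7 − 1) / 2 = 0.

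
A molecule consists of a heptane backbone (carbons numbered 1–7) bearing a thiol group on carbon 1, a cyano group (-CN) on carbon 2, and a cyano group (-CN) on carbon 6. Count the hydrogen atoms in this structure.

14

Atom tally by fragment:
  HSCH2 → C:1 H:3 S:1
  CH(CN) → C:2 H:1 N:1
  CH2 → C:1 H:2
  CH2 → C:1 H:2
  CH2 → C:1 H:2
  CH(CN) → C:2 H:1 N:1
  CH3 → C:1 H:3
Element totals:
  C: 9
  H: 14
  N: 2
  S: 1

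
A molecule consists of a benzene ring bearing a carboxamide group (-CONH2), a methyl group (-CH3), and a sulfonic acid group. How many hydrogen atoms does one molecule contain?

9

Atom tally by fragment:
  benzene ring core → C:6 H:6
  (− 3 ring H displaced by substituents)
  + CONH2 → C:1 H:2 O:1 N:1
  + CH3 → C:1 H:3
  + SO3H → S:1 O:3 H:1
Element totals:
  C: 8
  H: 9
  N: 1
  O: 4
  S: 1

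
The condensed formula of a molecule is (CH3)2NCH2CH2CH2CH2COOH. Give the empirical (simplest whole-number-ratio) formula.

C7H15NO2

Atom tally by fragment:
  (CH3)2NCH2 → C:3 H:8 N:1
  CH2 → C:1 H:2
  CH2 → C:1 H:2
  CH2COOH → C:2 H:3 O:2
Element totals:
  C: 7
  H: 15
  N: 1
  O: 2
Molecular formula: C7H15NO2.
gcd of subscripts (7, 15, 1, 2) = 1, so the empirical formula equals the molecular formula.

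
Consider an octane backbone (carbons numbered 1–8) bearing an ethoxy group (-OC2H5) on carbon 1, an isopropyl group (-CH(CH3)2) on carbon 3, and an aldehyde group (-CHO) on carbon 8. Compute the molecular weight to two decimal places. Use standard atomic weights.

228.38 g/mol

Atom tally by fragment:
  C2H5OCH2 → C:3 H:7 O:1
  CH2 → C:1 H:2
  CH(CH(CH3)2) → C:4 H:8
  CH2 → C:1 H:2
  CH2 → C:1 H:2
  CH2 → C:1 H:2
  CH2 → C:1 H:2
  CH2CHO → C:2 H:3 O:1
Element totals:
  C: 14
  H: 28
  O: 2
Molecular formula: C14H28O2.
  M = 14(12.011) + 28(1.008) + 2(15.999)
    = 168.154 + 28.224 + 31.998 = 228.376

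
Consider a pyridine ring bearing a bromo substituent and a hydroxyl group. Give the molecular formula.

Atom tally by fragment:
  pyridine ring core → C:5 H:5 N:1
  (− 2 ring H displaced by substituents)
  + Br → Br:1
  + OH → O:1 H:1
Element totals:
  C: 5
  H: 4
  Br: 1
  N: 1
  O: 1

C5H4BrNO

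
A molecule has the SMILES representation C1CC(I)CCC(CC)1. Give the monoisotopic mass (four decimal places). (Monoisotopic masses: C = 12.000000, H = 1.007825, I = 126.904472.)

238.0218

Atom tally by fragment:
  cyclohexane ring core → C:6 H:12
  (− 2 ring H displaced by substituents)
  + I → I:1
  + C2H5 → C:2 H:5
Element totals:
  C: 8
  H: 15
  I: 1
Molecular formula: C8H15I.
  M = 8(12.0) + 15(1.007825) + 126.904472
    = 96.000000 + 15.117375 + 126.904472 = 238.021847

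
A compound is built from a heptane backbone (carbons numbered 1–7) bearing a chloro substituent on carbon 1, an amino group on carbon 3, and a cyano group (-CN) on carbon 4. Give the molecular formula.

Atom tally by fragment:
  ClCH2 → C:1 H:2 Cl:1
  CH2 → C:1 H:2
  CH(NH2) → C:1 H:3 N:1
  CH(CN) → C:2 H:1 N:1
  CH2 → C:1 H:2
  CH2 → C:1 H:2
  CH3 → C:1 H:3
Element totals:
  C: 8
  H: 15
  Cl: 1
  N: 2

C8H15ClN2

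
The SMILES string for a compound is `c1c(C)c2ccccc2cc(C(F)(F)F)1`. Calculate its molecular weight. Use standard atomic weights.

Atom tally by fragment:
  naphthalene ring system core → C:10 H:8
  (− 2 ring H displaced by substituents)
  + CH3 → C:1 H:3
  + CF3 → C:1 F:3
Element totals:
  C: 12
  H: 9
  F: 3
Molecular formula: C12H9F3.
  M = 12(12.011) + 9(1.008) + 3(18.998)
    = 144.132 + 9.072 + 56.994 = 210.198

210.20 g/mol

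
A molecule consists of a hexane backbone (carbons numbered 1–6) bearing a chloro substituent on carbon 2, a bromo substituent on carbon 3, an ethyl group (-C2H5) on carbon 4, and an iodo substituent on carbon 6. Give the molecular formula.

Atom tally by fragment:
  CH3 → C:1 H:3
  CH(Cl) → C:1 H:1 Cl:1
  CH(Br) → C:1 H:1 Br:1
  CH(C2H5) → C:3 H:6
  CH2 → C:1 H:2
  CH2I → C:1 H:2 I:1
Element totals:
  C: 8
  H: 15
  Br: 1
  Cl: 1
  I: 1

C8H15BrClI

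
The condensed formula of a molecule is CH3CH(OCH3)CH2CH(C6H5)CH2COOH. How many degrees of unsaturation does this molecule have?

Element totals:
  C: 13
  H: 18
  O: 3
Molecular formula: C13H18O3.
DoU = (2C + 2 + N − H − X) / 2 = (2·13 + 2 + 0 − 18 − 0) / 2 = 5.

5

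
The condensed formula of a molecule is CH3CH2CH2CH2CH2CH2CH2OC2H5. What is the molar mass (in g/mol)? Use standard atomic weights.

144.26 g/mol

Atom tally by fragment:
  CH3 → C:1 H:3
  CH2 → C:1 H:2
  CH2 → C:1 H:2
  CH2 → C:1 H:2
  CH2 → C:1 H:2
  CH2 → C:1 H:2
  CH2OC2H5 → C:3 H:7 O:1
Element totals:
  C: 9
  H: 20
  O: 1
Molecular formula: C9H20O.
  M = 9(12.011) + 20(1.008) + 15.999
    = 108.099 + 20.160 + 15.999 = 144.258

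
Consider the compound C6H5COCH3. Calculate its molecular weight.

Atom tally by fragment:
  benzene ring core → C:6 H:6
  (− 1 ring H displaced by substituents)
  + COCH3 → C:2 H:3 O:1
Element totals:
  C: 8
  H: 8
  O: 1
Molecular formula: C8H8O.
  M = 8(12.011) + 8(1.008) + 15.999
    = 96.088 + 8.064 + 15.999 = 120.151

120.15 g/mol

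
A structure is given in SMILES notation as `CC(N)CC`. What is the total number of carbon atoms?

4

Atom tally by fragment:
  CH3 → C:1 H:3
  CH(NH2) → C:1 H:3 N:1
  CH2 → C:1 H:2
  CH3 → C:1 H:3
Element totals:
  C: 4
  H: 11
  N: 1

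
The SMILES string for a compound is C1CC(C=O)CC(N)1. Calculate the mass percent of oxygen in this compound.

Atom tally by fragment:
  cyclopentane ring core → C:5 H:10
  (− 2 ring H displaced by substituents)
  + CHO → C:1 H:1 O:1
  + NH2 → N:1 H:2
Element totals:
  C: 6
  H: 11
  N: 1
  O: 1
Molecular formula: C6H11NO.
Molar mass = 113.160 g/mol.
Mass from O: 1 × 15.999 = 15.999 g/mol.
%O = 15.999 / 113.160 × 100 = 14.14%.

14.14%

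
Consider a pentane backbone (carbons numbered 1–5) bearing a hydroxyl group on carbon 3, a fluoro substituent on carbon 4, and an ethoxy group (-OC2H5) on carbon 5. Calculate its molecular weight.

Atom tally by fragment:
  CH3 → C:1 H:3
  CH2 → C:1 H:2
  CH(OH) → C:1 H:2 O:1
  CH(F) → C:1 H:1 F:1
  CH2OC2H5 → C:3 H:7 O:1
Element totals:
  C: 7
  H: 15
  F: 1
  O: 2
Molecular formula: C7H15FO2.
  M = 7(12.011) + 15(1.008) + 18.998 + 2(15.999)
    = 84.077 + 15.120 + 18.998 + 31.998 = 150.193

150.19 g/mol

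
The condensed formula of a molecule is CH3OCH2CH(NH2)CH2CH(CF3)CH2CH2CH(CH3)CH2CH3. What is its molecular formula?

C12H24F3NO

Atom tally by fragment:
  CH3OCH2 → C:2 H:5 O:1
  CH(NH2) → C:1 H:3 N:1
  CH2 → C:1 H:2
  CH(CF3) → C:2 H:1 F:3
  CH2 → C:1 H:2
  CH2 → C:1 H:2
  CH(CH3) → C:2 H:4
  CH2 → C:1 H:2
  CH3 → C:1 H:3
Element totals:
  C: 12
  H: 24
  F: 3
  N: 1
  O: 1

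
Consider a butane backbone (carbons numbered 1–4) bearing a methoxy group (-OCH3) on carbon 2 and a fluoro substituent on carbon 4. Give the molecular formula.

Atom tally by fragment:
  CH3 → C:1 H:3
  CH(OCH3) → C:2 H:4 O:1
  CH2 → C:1 H:2
  CH2F → C:1 H:2 F:1
Element totals:
  C: 5
  H: 11
  F: 1
  O: 1

C5H11FO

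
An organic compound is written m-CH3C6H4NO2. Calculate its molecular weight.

137.14 g/mol

Element totals:
  C: 7
  H: 7
  N: 1
  O: 2
Molecular formula: C7H7NO2.
  M = 7(12.011) + 7(1.008) + 14.007 + 2(15.999)
    = 84.077 + 7.056 + 14.007 + 31.998 = 137.138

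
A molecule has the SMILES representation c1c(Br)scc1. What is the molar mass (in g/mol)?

163.03 g/mol

Atom tally by fragment:
  thiophene ring core → C:4 H:4 S:1
  (− 1 ring H displaced by substituents)
  + Br → Br:1
Element totals:
  C: 4
  H: 3
  Br: 1
  S: 1
Molecular formula: C4H3BrS.
  M = 4(12.011) + 3(1.008) + 79.904 + 32.06
    = 48.044 + 3.024 + 79.904 + 32.060 = 163.032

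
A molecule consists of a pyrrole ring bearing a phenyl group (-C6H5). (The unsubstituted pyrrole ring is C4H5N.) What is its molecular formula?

C10H9N

Atom tally by fragment:
  pyrrole ring core → C:4 H:5 N:1
  (− 1 ring H displaced by substituents)
  + C6H5 → C:6 H:5
Element totals:
  C: 10
  H: 9
  N: 1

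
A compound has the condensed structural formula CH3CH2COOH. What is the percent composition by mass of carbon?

48.64%

Atom tally by fragment:
  CH3 → C:1 H:3
  CH2COOH → C:2 H:3 O:2
Element totals:
  C: 3
  H: 6
  O: 2
Molecular formula: C3H6O2.
Molar mass = 74.079 g/mol.
Mass from C: 3 × 12.011 = 36.033 g/mol.
%C = 36.033 / 74.079 × 100 = 48.64%.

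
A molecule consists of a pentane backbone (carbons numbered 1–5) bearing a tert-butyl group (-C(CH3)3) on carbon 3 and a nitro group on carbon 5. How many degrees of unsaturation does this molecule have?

1

Atom tally by fragment:
  CH3 → C:1 H:3
  CH2 → C:1 H:2
  CH(C(CH3)3) → C:5 H:10
  CH2 → C:1 H:2
  CH2NO2 → C:1 H:2 N:1 O:2
Element totals:
  C: 9
  H: 19
  N: 1
  O: 2
Molecular formula: C9H19NO2.
DoU = (2C + 2 + N − H − X) / 2 = (2·9 + 2 + 1 − 19 − 0) / 2 = 1.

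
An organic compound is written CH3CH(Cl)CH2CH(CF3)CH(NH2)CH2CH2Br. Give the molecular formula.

Element totals:
  C: 8
  H: 14
  Br: 1
  Cl: 1
  F: 3
  N: 1

C8H14BrClF3N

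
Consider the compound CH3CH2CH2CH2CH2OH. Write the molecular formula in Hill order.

C5H12O

Element totals:
  C: 5
  H: 12
  O: 1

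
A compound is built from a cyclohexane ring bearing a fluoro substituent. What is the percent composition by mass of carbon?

Atom tally by fragment:
  cyclohexane ring core → C:6 H:12
  (− 1 ring H displaced by substituents)
  + F → F:1
Element totals:
  C: 6
  H: 11
  F: 1
Molecular formula: C6H11F.
Molar mass = 102.152 g/mol.
Mass from C: 6 × 12.011 = 72.066 g/mol.
%C = 72.066 / 102.152 × 100 = 70.55%.

70.55%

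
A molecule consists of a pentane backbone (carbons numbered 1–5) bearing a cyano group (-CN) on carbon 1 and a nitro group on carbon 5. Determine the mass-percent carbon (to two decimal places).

50.69%

Atom tally by fragment:
  NCCH2 → C:2 H:2 N:1
  CH2 → C:1 H:2
  CH2 → C:1 H:2
  CH2 → C:1 H:2
  CH2NO2 → C:1 H:2 N:1 O:2
Element totals:
  C: 6
  H: 10
  N: 2
  O: 2
Molecular formula: C6H10N2O2.
Molar mass = 142.158 g/mol.
Mass from C: 6 × 12.011 = 72.066 g/mol.
%C = 72.066 / 142.158 × 100 = 50.69%.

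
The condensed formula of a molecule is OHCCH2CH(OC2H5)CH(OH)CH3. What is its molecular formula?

Element totals:
  C: 7
  H: 14
  O: 3

C7H14O3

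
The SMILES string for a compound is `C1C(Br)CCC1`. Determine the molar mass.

149.03 g/mol

Atom tally by fragment:
  cyclopentane ring core → C:5 H:10
  (− 1 ring H displaced by substituents)
  + Br → Br:1
Element totals:
  C: 5
  H: 9
  Br: 1
Molecular formula: C5H9Br.
  M = 5(12.011) + 9(1.008) + 79.904
    = 60.055 + 9.072 + 79.904 = 149.031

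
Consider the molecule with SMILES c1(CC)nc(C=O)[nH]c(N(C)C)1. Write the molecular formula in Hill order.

Atom tally by fragment:
  imidazole ring core → C:3 H:4 N:2
  (− 3 ring H displaced by substituents)
  + C2H5 → C:2 H:5
  + CHO → C:1 H:1 O:1
  + N(CH3)2 → N:1 C:2 H:6
Element totals:
  C: 8
  H: 13
  N: 3
  O: 1

C8H13N3O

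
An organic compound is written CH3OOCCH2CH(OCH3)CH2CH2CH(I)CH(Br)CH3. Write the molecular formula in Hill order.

C10H18BrIO3

Atom tally by fragment:
  CH3OOCCH2 → C:3 H:5 O:2
  CH(OCH3) → C:2 H:4 O:1
  CH2 → C:1 H:2
  CH2 → C:1 H:2
  CH(I) → C:1 H:1 I:1
  CH(Br) → C:1 H:1 Br:1
  CH3 → C:1 H:3
Element totals:
  C: 10
  H: 18
  Br: 1
  I: 1
  O: 3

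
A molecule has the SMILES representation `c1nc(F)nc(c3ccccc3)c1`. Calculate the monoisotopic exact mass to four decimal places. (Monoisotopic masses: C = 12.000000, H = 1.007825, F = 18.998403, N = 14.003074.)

Atom tally by fragment:
  pyrimidine ring core → C:4 H:4 N:2
  (− 2 ring H displaced by substituents)
  + F → F:1
  + C6H5 → C:6 H:5
Element totals:
  C: 10
  H: 7
  F: 1
  N: 2
Molecular formula: C10H7FN2.
  M = 10(12.0) + 7(1.007825) + 18.998403 + 2(14.003074)
    = 120.000000 + 7.054775 + 18.998403 + 28.006148 = 174.059326

174.0593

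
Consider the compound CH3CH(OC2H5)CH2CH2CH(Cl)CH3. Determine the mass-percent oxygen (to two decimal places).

9.72%

Atom tally by fragment:
  CH3 → C:1 H:3
  CH(OC2H5) → C:3 H:6 O:1
  CH2 → C:1 H:2
  CH2 → C:1 H:2
  CH(Cl) → C:1 H:1 Cl:1
  CH3 → C:1 H:3
Element totals:
  C: 8
  H: 17
  Cl: 1
  O: 1
Molecular formula: C8H17ClO.
Molar mass = 164.673 g/mol.
Mass from O: 1 × 15.999 = 15.999 g/mol.
%O = 15.999 / 164.673 × 100 = 9.72%.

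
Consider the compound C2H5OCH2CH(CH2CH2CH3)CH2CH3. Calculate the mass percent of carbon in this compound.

74.93%

Atom tally by fragment:
  C2H5OCH2 → C:3 H:7 O:1
  CH(CH2CH2CH3) → C:4 H:8
  CH2 → C:1 H:2
  CH3 → C:1 H:3
Element totals:
  C: 9
  H: 20
  O: 1
Molecular formula: C9H20O.
Molar mass = 144.258 g/mol.
Mass from C: 9 × 12.011 = 108.099 g/mol.
%C = 108.099 / 144.258 × 100 = 74.93%.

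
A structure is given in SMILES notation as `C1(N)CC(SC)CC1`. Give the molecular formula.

Atom tally by fragment:
  cyclopentane ring core → C:5 H:10
  (− 2 ring H displaced by substituents)
  + NH2 → N:1 H:2
  + SCH3 → C:1 H:3 S:1
Element totals:
  C: 6
  H: 13
  N: 1
  S: 1

C6H13NS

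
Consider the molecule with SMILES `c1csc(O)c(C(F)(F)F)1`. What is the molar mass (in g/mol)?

Atom tally by fragment:
  thiophene ring core → C:4 H:4 S:1
  (− 2 ring H displaced by substituents)
  + OH → O:1 H:1
  + CF3 → C:1 F:3
Element totals:
  C: 5
  H: 3
  F: 3
  O: 1
  S: 1
Molecular formula: C5H3F3OS.
  M = 5(12.011) + 3(1.008) + 3(18.998) + 15.999 + 32.06
    = 60.055 + 3.024 + 56.994 + 15.999 + 32.060 = 168.132

168.13 g/mol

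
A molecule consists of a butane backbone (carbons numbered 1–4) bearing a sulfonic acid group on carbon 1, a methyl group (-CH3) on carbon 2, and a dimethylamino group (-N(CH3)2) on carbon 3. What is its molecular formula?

Atom tally by fragment:
  HO3SCH2 → C:1 H:3 S:1 O:3
  CH(CH3) → C:2 H:4
  CH(N(CH3)2) → C:3 H:7 N:1
  CH3 → C:1 H:3
Element totals:
  C: 7
  H: 17
  N: 1
  O: 3
  S: 1

C7H17NO3S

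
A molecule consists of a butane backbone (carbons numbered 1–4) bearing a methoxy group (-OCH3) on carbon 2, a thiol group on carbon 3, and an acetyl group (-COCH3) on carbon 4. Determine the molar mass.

Atom tally by fragment:
  CH3 → C:1 H:3
  CH(OCH3) → C:2 H:4 O:1
  CH(SH) → C:1 H:2 S:1
  CH2COCH3 → C:3 H:5 O:1
Element totals:
  C: 7
  H: 14
  O: 2
  S: 1
Molecular formula: C7H14O2S.
  M = 7(12.011) + 14(1.008) + 2(15.999) + 32.06
    = 84.077 + 14.112 + 31.998 + 32.060 = 162.247

162.25 g/mol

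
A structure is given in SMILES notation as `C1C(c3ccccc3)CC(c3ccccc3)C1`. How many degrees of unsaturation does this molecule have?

Atom tally by fragment:
  cyclopentane ring core → C:5 H:10
  (− 2 ring H displaced by substituents)
  + C6H5 → C:6 H:5
  + C6H5 → C:6 H:5
Element totals:
  C: 17
  H: 18
Molecular formula: C17H18.
DoU = (2C + 2 + N − H − X) / 2 = (2·17 + 2 + 0 − 18 − 0) / 2 = 9.

9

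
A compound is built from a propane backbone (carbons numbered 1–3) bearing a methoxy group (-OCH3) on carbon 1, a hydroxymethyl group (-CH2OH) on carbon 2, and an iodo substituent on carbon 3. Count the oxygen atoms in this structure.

2

Atom tally by fragment:
  CH3OCH2 → C:2 H:5 O:1
  CH(CH2OH) → C:2 H:4 O:1
  CH2I → C:1 H:2 I:1
Element totals:
  C: 5
  H: 11
  I: 1
  O: 2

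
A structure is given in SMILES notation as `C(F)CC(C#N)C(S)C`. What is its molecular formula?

Atom tally by fragment:
  FCH2 → C:1 H:2 F:1
  CH2 → C:1 H:2
  CH(CN) → C:2 H:1 N:1
  CH(SH) → C:1 H:2 S:1
  CH3 → C:1 H:3
Element totals:
  C: 6
  H: 10
  F: 1
  N: 1
  S: 1

C6H10FNS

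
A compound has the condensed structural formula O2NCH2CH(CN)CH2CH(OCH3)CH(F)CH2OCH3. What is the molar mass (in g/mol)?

234.23 g/mol

Atom tally by fragment:
  O2NCH2 → C:1 H:2 N:1 O:2
  CH(CN) → C:2 H:1 N:1
  CH2 → C:1 H:2
  CH(OCH3) → C:2 H:4 O:1
  CH(F) → C:1 H:1 F:1
  CH2OCH3 → C:2 H:5 O:1
Element totals:
  C: 9
  H: 15
  F: 1
  N: 2
  O: 4
Molecular formula: C9H15FN2O4.
  M = 9(12.011) + 15(1.008) + 18.998 + 2(14.007) + 4(15.999)
    = 108.099 + 15.120 + 18.998 + 28.014 + 63.996 = 234.227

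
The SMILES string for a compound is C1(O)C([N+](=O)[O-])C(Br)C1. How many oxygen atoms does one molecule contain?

Atom tally by fragment:
  cyclobutane ring core → C:4 H:8
  (− 3 ring H displaced by substituents)
  + OH → O:1 H:1
  + NO2 → N:1 O:2
  + Br → Br:1
Element totals:
  C: 4
  H: 6
  Br: 1
  N: 1
  O: 3

3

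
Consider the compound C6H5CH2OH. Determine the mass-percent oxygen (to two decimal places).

Atom tally by fragment:
  benzene ring core → C:6 H:6
  (− 1 ring H displaced by substituents)
  + CH2OH → C:1 H:3 O:1
Element totals:
  C: 7
  H: 8
  O: 1
Molecular formula: C7H8O.
Molar mass = 108.140 g/mol.
Mass from O: 1 × 15.999 = 15.999 g/mol.
%O = 15.999 / 108.140 × 100 = 14.79%.

14.79%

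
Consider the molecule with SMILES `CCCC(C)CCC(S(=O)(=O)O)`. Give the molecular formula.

C8H18O3S

Atom tally by fragment:
  CH3 → C:1 H:3
  CH2 → C:1 H:2
  CH2 → C:1 H:2
  CH(CH3) → C:2 H:4
  CH2 → C:1 H:2
  CH2 → C:1 H:2
  CH2SO3H → C:1 H:3 S:1 O:3
Element totals:
  C: 8
  H: 18
  O: 3
  S: 1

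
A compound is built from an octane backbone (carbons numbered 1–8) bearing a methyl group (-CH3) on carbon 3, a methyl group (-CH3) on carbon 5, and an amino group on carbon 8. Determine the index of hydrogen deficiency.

0

Atom tally by fragment:
  CH3 → C:1 H:3
  CH2 → C:1 H:2
  CH(CH3) → C:2 H:4
  CH2 → C:1 H:2
  CH(CH3) → C:2 H:4
  CH2 → C:1 H:2
  CH2 → C:1 H:2
  CH2NH2 → C:1 H:4 N:1
Element totals:
  C: 10
  H: 23
  N: 1
Molecular formula: C10H23N.
DoU = (2C + 2 + N − H − X) / 2 = (2·10 + 2 + 1 − 23 − 0) / 2 = 0.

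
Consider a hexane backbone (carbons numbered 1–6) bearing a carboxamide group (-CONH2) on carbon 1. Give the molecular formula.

Atom tally by fragment:
  H2NOCCH2 → C:2 H:4 O:1 N:1
  CH2 → C:1 H:2
  CH2 → C:1 H:2
  CH2 → C:1 H:2
  CH2 → C:1 H:2
  CH3 → C:1 H:3
Element totals:
  C: 7
  H: 15
  N: 1
  O: 1

C7H15NO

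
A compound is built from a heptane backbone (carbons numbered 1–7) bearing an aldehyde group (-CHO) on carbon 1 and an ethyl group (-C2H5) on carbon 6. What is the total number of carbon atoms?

Atom tally by fragment:
  OHCCH2 → C:2 H:3 O:1
  CH2 → C:1 H:2
  CH2 → C:1 H:2
  CH2 → C:1 H:2
  CH2 → C:1 H:2
  CH(C2H5) → C:3 H:6
  CH3 → C:1 H:3
Element totals:
  C: 10
  H: 20
  O: 1

10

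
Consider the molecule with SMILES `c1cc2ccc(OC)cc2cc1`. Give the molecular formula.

Atom tally by fragment:
  naphthalene ring system core → C:10 H:8
  (− 1 ring H displaced by substituents)
  + OCH3 → C:1 H:3 O:1
Element totals:
  C: 11
  H: 10
  O: 1

C11H10O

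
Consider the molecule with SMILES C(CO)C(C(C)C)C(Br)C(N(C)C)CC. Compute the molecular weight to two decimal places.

280.25 g/mol

Atom tally by fragment:
  HOCH2CH2 → C:2 H:5 O:1
  CH(CH(CH3)2) → C:4 H:8
  CH(Br) → C:1 H:1 Br:1
  CH(N(CH3)2) → C:3 H:7 N:1
  CH2 → C:1 H:2
  CH3 → C:1 H:3
Element totals:
  C: 12
  H: 26
  Br: 1
  N: 1
  O: 1
Molecular formula: C12H26BrNO.
  M = 12(12.011) + 26(1.008) + 79.904 + 14.007 + 15.999
    = 144.132 + 26.208 + 79.904 + 14.007 + 15.999 = 280.250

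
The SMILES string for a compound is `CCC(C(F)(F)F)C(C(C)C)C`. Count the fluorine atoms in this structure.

3

Atom tally by fragment:
  CH3 → C:1 H:3
  CH2 → C:1 H:2
  CH(CF3) → C:2 H:1 F:3
  CH(CH(CH3)2) → C:4 H:8
  CH3 → C:1 H:3
Element totals:
  C: 9
  H: 17
  F: 3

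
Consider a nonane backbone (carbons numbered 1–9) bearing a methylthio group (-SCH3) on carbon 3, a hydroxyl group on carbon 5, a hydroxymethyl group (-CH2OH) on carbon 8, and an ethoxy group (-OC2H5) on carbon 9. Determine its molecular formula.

Atom tally by fragment:
  CH3 → C:1 H:3
  CH2 → C:1 H:2
  CH(SCH3) → C:2 H:4 S:1
  CH2 → C:1 H:2
  CH(OH) → C:1 H:2 O:1
  CH2 → C:1 H:2
  CH2 → C:1 H:2
  CH(CH2OH) → C:2 H:4 O:1
  CH2OC2H5 → C:3 H:7 O:1
Element totals:
  C: 13
  H: 28
  O: 3
  S: 1

C13H28O3S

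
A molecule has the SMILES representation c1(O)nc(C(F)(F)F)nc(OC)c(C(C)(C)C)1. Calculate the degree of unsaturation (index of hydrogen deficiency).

Atom tally by fragment:
  pyrimidine ring core → C:4 H:4 N:2
  (− 4 ring H displaced by substituents)
  + OH → O:1 H:1
  + CF3 → C:1 F:3
  + OCH3 → C:1 H:3 O:1
  + C(CH3)3 → C:4 H:9
Element totals:
  C: 10
  H: 13
  F: 3
  N: 2
  O: 2
Molecular formula: C10H13F3N2O2.
DoU = (2C + 2 + N − H − X) / 2 = (2·10 + 2 + 2 − 13 − 3) / 2 = 4.

4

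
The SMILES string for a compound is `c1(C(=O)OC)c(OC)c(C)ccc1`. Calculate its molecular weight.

180.20 g/mol

Atom tally by fragment:
  benzene ring core → C:6 H:6
  (− 3 ring H displaced by substituents)
  + COOCH3 → C:2 H:3 O:2
  + OCH3 → C:1 H:3 O:1
  + CH3 → C:1 H:3
Element totals:
  C: 10
  H: 12
  O: 3
Molecular formula: C10H12O3.
  M = 10(12.011) + 12(1.008) + 3(15.999)
    = 120.110 + 12.096 + 47.997 = 180.203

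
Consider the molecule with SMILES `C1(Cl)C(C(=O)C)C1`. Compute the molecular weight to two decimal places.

118.56 g/mol

Atom tally by fragment:
  cyclopropane ring core → C:3 H:6
  (− 2 ring H displaced by substituents)
  + Cl → Cl:1
  + COCH3 → C:2 H:3 O:1
Element totals:
  C: 5
  H: 7
  Cl: 1
  O: 1
Molecular formula: C5H7ClO.
  M = 5(12.011) + 7(1.008) + 35.45 + 15.999
    = 60.055 + 7.056 + 35.450 + 15.999 = 118.560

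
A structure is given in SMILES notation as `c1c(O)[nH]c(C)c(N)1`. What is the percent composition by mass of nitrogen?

Atom tally by fragment:
  pyrrole ring core → C:4 H:5 N:1
  (− 3 ring H displaced by substituents)
  + OH → O:1 H:1
  + CH3 → C:1 H:3
  + NH2 → N:1 H:2
Element totals:
  C: 5
  H: 8
  N: 2
  O: 1
Molecular formula: C5H8N2O.
Molar mass = 112.132 g/mol.
Mass from N: 2 × 14.007 = 28.014 g/mol.
%N = 28.014 / 112.132 × 100 = 24.98%.

24.98%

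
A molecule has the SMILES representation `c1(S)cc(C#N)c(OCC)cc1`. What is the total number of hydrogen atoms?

Atom tally by fragment:
  benzene ring core → C:6 H:6
  (− 3 ring H displaced by substituents)
  + SH → S:1 H:1
  + CN → C:1 N:1
  + OC2H5 → C:2 H:5 O:1
Element totals:
  C: 9
  H: 9
  N: 1
  O: 1
  S: 1

9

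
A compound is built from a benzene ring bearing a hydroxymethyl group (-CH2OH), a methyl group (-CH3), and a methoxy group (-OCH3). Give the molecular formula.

Atom tally by fragment:
  benzene ring core → C:6 H:6
  (− 3 ring H displaced by substituents)
  + CH2OH → C:1 H:3 O:1
  + CH3 → C:1 H:3
  + OCH3 → C:1 H:3 O:1
Element totals:
  C: 9
  H: 12
  O: 2

C9H12O2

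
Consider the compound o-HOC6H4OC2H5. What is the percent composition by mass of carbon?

Element totals:
  C: 8
  H: 10
  O: 2
Molecular formula: C8H10O2.
Molar mass = 138.166 g/mol.
Mass from C: 8 × 12.011 = 96.088 g/mol.
%C = 96.088 / 138.166 × 100 = 69.55%.

69.55%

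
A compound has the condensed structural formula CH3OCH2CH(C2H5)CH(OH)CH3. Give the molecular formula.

Atom tally by fragment:
  CH3OCH2 → C:2 H:5 O:1
  CH(C2H5) → C:3 H:6
  CH(OH) → C:1 H:2 O:1
  CH3 → C:1 H:3
Element totals:
  C: 7
  H: 16
  O: 2

C7H16O2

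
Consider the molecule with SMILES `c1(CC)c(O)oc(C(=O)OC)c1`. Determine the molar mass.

Atom tally by fragment:
  furan ring core → C:4 H:4 O:1
  (− 3 ring H displaced by substituents)
  + C2H5 → C:2 H:5
  + OH → O:1 H:1
  + COOCH3 → C:2 H:3 O:2
Element totals:
  C: 8
  H: 10
  O: 4
Molecular formula: C8H10O4.
  M = 8(12.011) + 10(1.008) + 4(15.999)
    = 96.088 + 10.080 + 63.996 = 170.164

170.16 g/mol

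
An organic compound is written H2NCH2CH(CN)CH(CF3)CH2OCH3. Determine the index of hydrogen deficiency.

Element totals:
  C: 7
  H: 11
  F: 3
  N: 2
  O: 1
Molecular formula: C7H11F3N2O.
DoU = (2C + 2 + N − H − X) / 2 = (2·7 + 2 + 2 − 11 − 3) / 2 = 2.

2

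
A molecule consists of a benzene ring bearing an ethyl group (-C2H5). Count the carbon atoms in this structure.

8

Atom tally by fragment:
  benzene ring core → C:6 H:6
  (− 1 ring H displaced by substituents)
  + C2H5 → C:2 H:5
Element totals:
  C: 8
  H: 10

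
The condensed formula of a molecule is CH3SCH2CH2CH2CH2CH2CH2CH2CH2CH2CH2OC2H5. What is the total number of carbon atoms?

13

Atom tally by fragment:
  CH3SCH2 → C:2 H:5 S:1
  CH2 → C:1 H:2
  CH2 → C:1 H:2
  CH2 → C:1 H:2
  CH2 → C:1 H:2
  CH2 → C:1 H:2
  CH2 → C:1 H:2
  CH2 → C:1 H:2
  CH2 → C:1 H:2
  CH2OC2H5 → C:3 H:7 O:1
Element totals:
  C: 13
  H: 28
  O: 1
  S: 1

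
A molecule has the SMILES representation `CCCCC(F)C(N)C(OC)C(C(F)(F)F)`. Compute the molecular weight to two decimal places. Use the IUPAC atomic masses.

245.26 g/mol

Atom tally by fragment:
  CH3 → C:1 H:3
  CH2 → C:1 H:2
  CH2 → C:1 H:2
  CH2 → C:1 H:2
  CH(F) → C:1 H:1 F:1
  CH(NH2) → C:1 H:3 N:1
  CH(OCH3) → C:2 H:4 O:1
  CH2CF3 → C:2 H:2 F:3
Element totals:
  C: 10
  H: 19
  F: 4
  N: 1
  O: 1
Molecular formula: C10H19F4NO.
  M = 10(12.011) + 19(1.008) + 4(18.998) + 14.007 + 15.999
    = 120.110 + 19.152 + 75.992 + 14.007 + 15.999 = 245.260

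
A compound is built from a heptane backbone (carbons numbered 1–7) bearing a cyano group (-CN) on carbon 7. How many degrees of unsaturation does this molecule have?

Atom tally by fragment:
  CH3 → C:1 H:3
  CH2 → C:1 H:2
  CH2 → C:1 H:2
  CH2 → C:1 H:2
  CH2 → C:1 H:2
  CH2 → C:1 H:2
  CH2CN → C:2 H:2 N:1
Element totals:
  C: 8
  H: 15
  N: 1
Molecular formula: C8H15N.
DoU = (2C + 2 + N − H − X) / 2 = (2·8 + 2 + 1 − 15 − 0) / 2 = 2.

2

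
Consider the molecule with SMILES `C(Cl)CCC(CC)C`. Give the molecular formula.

C7H15Cl

Atom tally by fragment:
  ClCH2 → C:1 H:2 Cl:1
  CH2 → C:1 H:2
  CH2 → C:1 H:2
  CH(C2H5) → C:3 H:6
  CH3 → C:1 H:3
Element totals:
  C: 7
  H: 15
  Cl: 1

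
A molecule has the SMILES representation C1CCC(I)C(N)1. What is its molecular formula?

Atom tally by fragment:
  cyclopentane ring core → C:5 H:10
  (− 2 ring H displaced by substituents)
  + I → I:1
  + NH2 → N:1 H:2
Element totals:
  C: 5
  H: 10
  I: 1
  N: 1

C5H10IN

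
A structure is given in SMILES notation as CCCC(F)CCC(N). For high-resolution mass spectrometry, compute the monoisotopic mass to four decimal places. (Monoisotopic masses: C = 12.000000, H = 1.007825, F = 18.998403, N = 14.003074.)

Atom tally by fragment:
  CH3 → C:1 H:3
  CH2 → C:1 H:2
  CH2 → C:1 H:2
  CH(F) → C:1 H:1 F:1
  CH2 → C:1 H:2
  CH2 → C:1 H:2
  CH2NH2 → C:1 H:4 N:1
Element totals:
  C: 7
  H: 16
  F: 1
  N: 1
Molecular formula: C7H16FN.
  M = 7(12.0) + 16(1.007825) + 18.998403 + 14.003074
    = 84.000000 + 16.125200 + 18.998403 + 14.003074 = 133.126677

133.1267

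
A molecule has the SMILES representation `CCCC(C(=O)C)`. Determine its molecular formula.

C6H12O

Atom tally by fragment:
  CH3 → C:1 H:3
  CH2 → C:1 H:2
  CH2 → C:1 H:2
  CH2COCH3 → C:3 H:5 O:1
Element totals:
  C: 6
  H: 12
  O: 1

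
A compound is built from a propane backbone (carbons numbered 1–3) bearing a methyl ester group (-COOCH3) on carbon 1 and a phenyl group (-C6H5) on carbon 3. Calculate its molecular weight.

178.23 g/mol

Atom tally by fragment:
  CH3OOCCH2 → C:3 H:5 O:2
  CH2 → C:1 H:2
  CH2C6H5 → C:7 H:7
Element totals:
  C: 11
  H: 14
  O: 2
Molecular formula: C11H14O2.
  M = 11(12.011) + 14(1.008) + 2(15.999)
    = 132.121 + 14.112 + 31.998 = 178.231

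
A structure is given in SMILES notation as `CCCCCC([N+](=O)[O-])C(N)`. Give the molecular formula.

Atom tally by fragment:
  CH3 → C:1 H:3
  CH2 → C:1 H:2
  CH2 → C:1 H:2
  CH2 → C:1 H:2
  CH2 → C:1 H:2
  CH(NO2) → C:1 H:1 N:1 O:2
  CH2NH2 → C:1 H:4 N:1
Element totals:
  C: 7
  H: 16
  N: 2
  O: 2

C7H16N2O2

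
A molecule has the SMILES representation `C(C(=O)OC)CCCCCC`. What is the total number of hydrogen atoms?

Atom tally by fragment:
  CH3OOCCH2 → C:3 H:5 O:2
  CH2 → C:1 H:2
  CH2 → C:1 H:2
  CH2 → C:1 H:2
  CH2 → C:1 H:2
  CH2 → C:1 H:2
  CH3 → C:1 H:3
Element totals:
  C: 9
  H: 18
  O: 2

18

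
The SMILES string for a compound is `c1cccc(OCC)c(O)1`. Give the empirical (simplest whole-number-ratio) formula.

C4H5O

Atom tally by fragment:
  benzene ring core → C:6 H:6
  (− 2 ring H displaced by substituents)
  + OC2H5 → C:2 H:5 O:1
  + OH → O:1 H:1
Element totals:
  C: 8
  H: 10
  O: 2
Molecular formula: C8H10O2.
gcd of subscripts = 2; dividing each by 2:
  C: 8/2 = 4
  H: 10/2 = 5
  O: 2/2 = 1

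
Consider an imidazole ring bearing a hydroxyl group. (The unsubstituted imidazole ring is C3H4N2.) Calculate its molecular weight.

84.08 g/mol

Atom tally by fragment:
  imidazole ring core → C:3 H:4 N:2
  (− 1 ring H displaced by substituents)
  + OH → O:1 H:1
Element totals:
  C: 3
  H: 4
  N: 2
  O: 1
Molecular formula: C3H4N2O.
  M = 3(12.011) + 4(1.008) + 2(14.007) + 15.999
    = 36.033 + 4.032 + 28.014 + 15.999 = 84.078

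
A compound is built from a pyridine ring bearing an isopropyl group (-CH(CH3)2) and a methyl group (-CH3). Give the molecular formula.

Atom tally by fragment:
  pyridine ring core → C:5 H:5 N:1
  (− 2 ring H displaced by substituents)
  + CH(CH3)2 → C:3 H:7
  + CH3 → C:1 H:3
Element totals:
  C: 9
  H: 13
  N: 1

C9H13N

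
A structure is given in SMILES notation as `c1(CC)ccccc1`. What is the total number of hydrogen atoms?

10

Atom tally by fragment:
  benzene ring core → C:6 H:6
  (− 1 ring H displaced by substituents)
  + C2H5 → C:2 H:5
Element totals:
  C: 8
  H: 10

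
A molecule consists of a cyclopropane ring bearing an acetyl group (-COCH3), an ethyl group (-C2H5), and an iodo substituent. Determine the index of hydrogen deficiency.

Atom tally by fragment:
  cyclopropane ring core → C:3 H:6
  (− 3 ring H displaced by substituents)
  + COCH3 → C:2 H:3 O:1
  + C2H5 → C:2 H:5
  + I → I:1
Element totals:
  C: 7
  H: 11
  I: 1
  O: 1
Molecular formula: C7H11IO.
DoU = (2C + 2 + N − H − X) / 2 = (2·7 + 2 + 0 − 11 − 1) / 2 = 2.

2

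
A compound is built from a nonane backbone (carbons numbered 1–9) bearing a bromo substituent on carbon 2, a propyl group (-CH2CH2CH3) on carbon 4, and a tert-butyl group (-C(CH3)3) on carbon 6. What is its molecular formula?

Atom tally by fragment:
  CH3 → C:1 H:3
  CH(Br) → C:1 H:1 Br:1
  CH2 → C:1 H:2
  CH(CH2CH2CH3) → C:4 H:8
  CH2 → C:1 H:2
  CH(C(CH3)3) → C:5 H:10
  CH2 → C:1 H:2
  CH2 → C:1 H:2
  CH3 → C:1 H:3
Element totals:
  C: 16
  H: 33
  Br: 1

C16H33Br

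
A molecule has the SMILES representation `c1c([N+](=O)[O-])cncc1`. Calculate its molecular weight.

124.10 g/mol

Atom tally by fragment:
  pyridine ring core → C:5 H:5 N:1
  (− 1 ring H displaced by substituents)
  + NO2 → N:1 O:2
Element totals:
  C: 5
  H: 4
  N: 2
  O: 2
Molecular formula: C5H4N2O2.
  M = 5(12.011) + 4(1.008) + 2(14.007) + 2(15.999)
    = 60.055 + 4.032 + 28.014 + 31.998 = 124.099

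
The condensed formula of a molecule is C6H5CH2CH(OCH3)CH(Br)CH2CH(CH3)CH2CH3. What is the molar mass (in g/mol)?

Element totals:
  C: 15
  H: 23
  Br: 1
  O: 1
Molecular formula: C15H23BrO.
  M = 15(12.011) + 23(1.008) + 79.904 + 15.999
    = 180.165 + 23.184 + 79.904 + 15.999 = 299.252

299.25 g/mol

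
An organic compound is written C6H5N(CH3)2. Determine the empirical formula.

C8H11N

Element totals:
  C: 8
  H: 11
  N: 1
Molecular formula: C8H11N.
gcd of subscripts (8, 11, 1) = 1, so the empirical formula equals the molecular formula.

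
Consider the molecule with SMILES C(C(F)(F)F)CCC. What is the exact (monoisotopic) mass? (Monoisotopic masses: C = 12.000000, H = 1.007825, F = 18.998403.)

Atom tally by fragment:
  F3CCH2 → C:2 H:2 F:3
  CH2 → C:1 H:2
  CH2 → C:1 H:2
  CH3 → C:1 H:3
Element totals:
  C: 5
  H: 9
  F: 3
Molecular formula: C5H9F3.
  M = 5(12.0) + 9(1.007825) + 3(18.998403)
    = 60.000000 + 9.070425 + 56.995209 = 126.065634

126.0656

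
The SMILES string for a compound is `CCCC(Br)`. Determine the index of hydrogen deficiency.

Atom tally by fragment:
  CH3 → C:1 H:3
  CH2 → C:1 H:2
  CH2 → C:1 H:2
  CH2Br → C:1 H:2 Br:1
Element totals:
  C: 4
  H: 9
  Br: 1
Molecular formula: C4H9Br.
DoU = (2C + 2 + N − H − X) / 2 = (2·4 + 2 + 0 − 9 − 1) / 2 = 0.

0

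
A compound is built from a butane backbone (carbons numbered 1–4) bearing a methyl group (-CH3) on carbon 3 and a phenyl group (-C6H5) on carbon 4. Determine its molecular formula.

Atom tally by fragment:
  CH3 → C:1 H:3
  CH2 → C:1 H:2
  CH(CH3) → C:2 H:4
  CH2C6H5 → C:7 H:7
Element totals:
  C: 11
  H: 16

C11H16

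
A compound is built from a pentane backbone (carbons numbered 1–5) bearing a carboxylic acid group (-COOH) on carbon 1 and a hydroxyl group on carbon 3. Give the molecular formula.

Atom tally by fragment:
  HOOCCH2 → C:2 H:3 O:2
  CH2 → C:1 H:2
  CH(OH) → C:1 H:2 O:1
  CH2 → C:1 H:2
  CH3 → C:1 H:3
Element totals:
  C: 6
  H: 12
  O: 3

C6H12O3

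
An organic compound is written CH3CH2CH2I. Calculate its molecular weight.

169.99 g/mol

Element totals:
  C: 3
  H: 7
  I: 1
Molecular formula: C3H7I.
  M = 3(12.011) + 7(1.008) + 126.904
    = 36.033 + 7.056 + 126.904 = 169.993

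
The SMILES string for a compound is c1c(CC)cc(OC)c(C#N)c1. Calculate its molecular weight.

161.20 g/mol

Atom tally by fragment:
  benzene ring core → C:6 H:6
  (− 3 ring H displaced by substituents)
  + C2H5 → C:2 H:5
  + OCH3 → C:1 H:3 O:1
  + CN → C:1 N:1
Element totals:
  C: 10
  H: 11
  N: 1
  O: 1
Molecular formula: C10H11NO.
  M = 10(12.011) + 11(1.008) + 14.007 + 15.999
    = 120.110 + 11.088 + 14.007 + 15.999 = 161.204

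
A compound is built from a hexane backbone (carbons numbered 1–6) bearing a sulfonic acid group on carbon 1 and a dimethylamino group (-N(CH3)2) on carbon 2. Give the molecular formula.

Atom tally by fragment:
  HO3SCH2 → C:1 H:3 S:1 O:3
  CH(N(CH3)2) → C:3 H:7 N:1
  CH2 → C:1 H:2
  CH2 → C:1 H:2
  CH2 → C:1 H:2
  CH3 → C:1 H:3
Element totals:
  C: 8
  H: 19
  N: 1
  O: 3
  S: 1

C8H19NO3S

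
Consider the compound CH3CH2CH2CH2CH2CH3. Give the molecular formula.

C6H14

Atom tally by fragment:
  CH3 → C:1 H:3
  CH2 → C:1 H:2
  CH2 → C:1 H:2
  CH2 → C:1 H:2
  CH2 → C:1 H:2
  CH3 → C:1 H:3
Element totals:
  C: 6
  H: 14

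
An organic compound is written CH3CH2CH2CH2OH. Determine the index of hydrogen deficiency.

Element totals:
  C: 4
  H: 10
  O: 1
Molecular formula: C4H10O.
DoU = (2C + 2 + N − H − X) / 2 = (2·4 + 2 + 0 − 10 − 0) / 2 = 0.

0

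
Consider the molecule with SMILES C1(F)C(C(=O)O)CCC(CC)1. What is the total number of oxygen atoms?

Atom tally by fragment:
  cyclopentane ring core → C:5 H:10
  (− 3 ring H displaced by substituents)
  + F → F:1
  + COOH → C:1 H:1 O:2
  + C2H5 → C:2 H:5
Element totals:
  C: 8
  H: 13
  F: 1
  O: 2

2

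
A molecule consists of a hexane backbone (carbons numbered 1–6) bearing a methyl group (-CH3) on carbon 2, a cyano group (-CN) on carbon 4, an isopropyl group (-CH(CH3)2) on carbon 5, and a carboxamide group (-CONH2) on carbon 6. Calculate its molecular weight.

Atom tally by fragment:
  CH3 → C:1 H:3
  CH(CH3) → C:2 H:4
  CH2 → C:1 H:2
  CH(CN) → C:2 H:1 N:1
  CH(CH(CH3)2) → C:4 H:8
  CH2CONH2 → C:2 H:4 O:1 N:1
Element totals:
  C: 12
  H: 22
  N: 2
  O: 1
Molecular formula: C12H22N2O.
  M = 12(12.011) + 22(1.008) + 2(14.007) + 15.999
    = 144.132 + 22.176 + 28.014 + 15.999 = 210.321

210.32 g/mol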